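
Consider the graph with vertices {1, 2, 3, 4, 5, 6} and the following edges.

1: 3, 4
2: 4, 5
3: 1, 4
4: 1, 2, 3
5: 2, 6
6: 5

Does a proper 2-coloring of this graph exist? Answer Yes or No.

No

1, 3, 4 form a triangle, so at least 3 colors are needed.
So 2 colors are not enough.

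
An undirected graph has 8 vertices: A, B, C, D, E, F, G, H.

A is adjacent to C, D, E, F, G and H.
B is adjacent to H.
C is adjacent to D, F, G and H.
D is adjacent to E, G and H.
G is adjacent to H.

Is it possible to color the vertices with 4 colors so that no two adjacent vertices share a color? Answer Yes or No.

A, C, D, G, H are pairwise adjacent (a clique of size 5), so at least 5 colors are needed.
So 4 colors are not enough.

No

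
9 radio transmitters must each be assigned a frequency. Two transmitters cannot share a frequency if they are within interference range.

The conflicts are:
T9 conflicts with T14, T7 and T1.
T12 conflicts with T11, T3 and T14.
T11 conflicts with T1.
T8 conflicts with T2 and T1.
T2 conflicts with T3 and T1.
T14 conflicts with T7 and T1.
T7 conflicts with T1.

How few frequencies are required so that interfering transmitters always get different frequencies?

4

T9, T14, T7, T1 all conflict with each other, so at least 4 frequencies are needed.
A valid assignment using 4 frequencies: T9=4, T12=1, T11=2, T8=3, T2=2, T3=3, T14=2, T7=3, T1=1. Every pair that conflicts lands in different frequencies.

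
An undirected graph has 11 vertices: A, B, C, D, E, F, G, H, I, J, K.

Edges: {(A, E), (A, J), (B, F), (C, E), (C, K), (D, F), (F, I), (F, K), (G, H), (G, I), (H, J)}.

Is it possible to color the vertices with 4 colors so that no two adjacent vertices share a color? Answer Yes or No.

Yes

The chromatic number is 3. The cycle E-A-J-H-G-I-F-K-C-E has odd length 9, so it cannot be 2-colored; at least 3 colors are needed.
3 colors suffice: color 1 → {C, F, G, J}; color 2 → {B, D, E, H, I, K}; color 3 → {A}.
Since 4 ≥ 3, a proper 4-coloring certainly exists.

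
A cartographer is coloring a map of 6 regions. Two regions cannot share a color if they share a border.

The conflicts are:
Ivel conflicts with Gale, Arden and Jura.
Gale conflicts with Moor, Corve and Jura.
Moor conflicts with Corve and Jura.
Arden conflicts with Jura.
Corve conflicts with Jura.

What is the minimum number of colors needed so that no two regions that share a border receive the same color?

Gale, Moor, Corve, Jura are mutually in conflict, so at least 4 colors are needed.
One proper 4-coloring: Ivel=3, Gale=2, Moor=3, Arden=2, Corve=4, Jura=1. Each listed conflict is separated.

4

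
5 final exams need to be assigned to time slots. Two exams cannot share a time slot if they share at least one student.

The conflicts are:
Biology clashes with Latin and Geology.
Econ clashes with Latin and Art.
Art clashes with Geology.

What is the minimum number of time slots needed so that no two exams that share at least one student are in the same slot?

3

The cycle Geology-Art-Econ-Latin-Biology-Geology has odd length 5, so it cannot be 2-colored; at least 3 time slots are needed.
3 time slots suffice: time slot 1 → {Econ, Geology}; time slot 2 → {Biology, Art}; time slot 3 → {Latin}. Every pair that conflicts lands in different time slots.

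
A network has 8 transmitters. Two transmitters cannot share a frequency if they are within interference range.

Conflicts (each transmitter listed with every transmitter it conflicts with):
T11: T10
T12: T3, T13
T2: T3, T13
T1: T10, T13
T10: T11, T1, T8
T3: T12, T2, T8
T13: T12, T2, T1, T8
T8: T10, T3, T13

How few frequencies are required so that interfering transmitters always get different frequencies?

2

T11 and T10 conflict, so at least 2 frequencies are needed.
2 frequencies suffice: frequency 1 → {T10, T3, T13}; frequency 2 → {T11, T12, T2, T1, T8}. No two conflicting transmitters share a frequency.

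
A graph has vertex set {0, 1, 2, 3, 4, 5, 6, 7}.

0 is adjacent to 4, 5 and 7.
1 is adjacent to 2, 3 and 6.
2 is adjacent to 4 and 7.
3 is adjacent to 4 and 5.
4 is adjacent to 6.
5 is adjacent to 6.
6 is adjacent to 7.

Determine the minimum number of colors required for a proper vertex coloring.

2

4 and 6 are adjacent, so at least 2 colors are needed.
2 colors suffice: 0=b, 1=a, 2=b, 3=b, 4=a, 5=a, 6=b, 7=a. Each edge has distinct colors on its endpoints.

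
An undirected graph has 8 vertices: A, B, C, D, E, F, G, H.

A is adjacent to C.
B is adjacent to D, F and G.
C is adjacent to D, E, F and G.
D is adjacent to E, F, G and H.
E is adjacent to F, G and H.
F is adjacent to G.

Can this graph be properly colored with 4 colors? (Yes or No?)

C, D, E, F, G are pairwise adjacent (a clique of size 5), so at least 5 colors are needed.
So 4 colors are not enough.

No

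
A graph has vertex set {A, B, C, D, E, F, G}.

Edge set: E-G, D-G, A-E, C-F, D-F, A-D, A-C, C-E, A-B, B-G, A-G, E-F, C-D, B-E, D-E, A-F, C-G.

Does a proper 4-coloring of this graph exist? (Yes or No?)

No

A, C, D, E, G form a clique, so at least 5 colors are needed.
So 4 colors are not enough.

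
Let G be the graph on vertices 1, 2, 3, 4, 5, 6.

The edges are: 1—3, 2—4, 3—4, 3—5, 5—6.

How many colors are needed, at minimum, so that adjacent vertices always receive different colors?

3 and 5 are adjacent, so at least 2 colors are needed.
A valid assignment using 2 colors: 1=b, 2=a, 3=a, 4=b, 5=b, 6=a. Every edge joins two different colors.

2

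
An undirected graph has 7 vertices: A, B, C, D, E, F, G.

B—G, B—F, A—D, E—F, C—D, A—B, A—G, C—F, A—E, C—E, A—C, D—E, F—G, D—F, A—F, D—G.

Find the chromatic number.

5

A, C, D, E, F form a clique, so at least 5 colors are needed.
A valid assignment using 5 colors: A=2, B=3, C=5, D=3, E=4, F=1, G=4. Each edge has distinct colors on its endpoints.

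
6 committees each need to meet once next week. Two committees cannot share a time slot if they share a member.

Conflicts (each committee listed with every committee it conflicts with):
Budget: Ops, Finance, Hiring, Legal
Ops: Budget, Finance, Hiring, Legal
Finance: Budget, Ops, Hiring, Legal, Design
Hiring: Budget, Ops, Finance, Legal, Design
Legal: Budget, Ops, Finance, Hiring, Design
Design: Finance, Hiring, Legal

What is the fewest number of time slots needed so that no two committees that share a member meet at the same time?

5

Budget, Ops, Finance, Hiring, Legal all conflict with each other, so at least 5 time slots are needed.
Using 5 time slots: Budget=4, Ops=5, Finance=1, Hiring=3, Legal=2, Design=4. No two conflicting committees share a time slot.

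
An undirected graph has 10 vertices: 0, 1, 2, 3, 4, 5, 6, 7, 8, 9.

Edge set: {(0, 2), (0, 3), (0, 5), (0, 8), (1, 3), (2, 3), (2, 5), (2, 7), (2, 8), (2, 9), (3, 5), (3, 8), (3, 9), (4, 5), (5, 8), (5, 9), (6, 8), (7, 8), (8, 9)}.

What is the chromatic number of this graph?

0, 2, 3, 5, 8 are mutually adjacent (a clique of size 5), so at least 5 colors are needed.
A valid assignment using 5 colors: 0=purple, 1=red, 2=blue, 3=green, 4=red, 5=yellow, 6=blue, 7=green, 8=red, 9=purple. No two adjacent vertices share a color.

5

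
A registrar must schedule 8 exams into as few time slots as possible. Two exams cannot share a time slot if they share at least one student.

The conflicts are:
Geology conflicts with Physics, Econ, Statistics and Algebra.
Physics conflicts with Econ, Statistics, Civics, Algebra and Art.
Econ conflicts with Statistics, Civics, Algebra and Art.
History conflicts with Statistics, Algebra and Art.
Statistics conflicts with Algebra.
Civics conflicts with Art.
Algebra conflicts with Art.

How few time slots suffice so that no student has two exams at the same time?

Geology, Physics, Econ, Statistics, Algebra all conflict with each other, so at least 5 time slots are needed.
5 time slots suffice: time slot 1 → {Econ, History}; time slot 2 → {Physics}; time slot 3 → {Civics, Algebra}; time slot 4 → {Statistics, Art}; time slot 5 → {Geology}. Every pair that conflicts lands in different time slots.

5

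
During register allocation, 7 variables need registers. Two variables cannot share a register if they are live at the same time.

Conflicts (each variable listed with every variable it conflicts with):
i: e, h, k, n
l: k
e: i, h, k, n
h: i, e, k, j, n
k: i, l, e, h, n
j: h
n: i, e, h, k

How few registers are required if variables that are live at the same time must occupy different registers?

5

i, e, h, k, n all conflict with each other, so at least 5 registers are needed.
5 registers suffice: register 1 → {l, h}; register 2 → {k, j}; register 3 → {e}; register 4 → {n}; register 5 → {i}. No two conflicting variables share a register.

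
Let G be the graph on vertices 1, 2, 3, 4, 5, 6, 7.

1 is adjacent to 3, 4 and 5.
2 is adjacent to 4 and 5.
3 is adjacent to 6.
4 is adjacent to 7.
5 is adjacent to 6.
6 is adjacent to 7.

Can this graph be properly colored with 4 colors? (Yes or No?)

The chromatic number is 3. The cycle 6-7-4-1-3-6 has odd length 5, so it cannot be 2-colored; at least 3 colors are needed.
3 colors suffice: color red → {4, 6}; color blue → {1, 2, 7}; color green → {3, 5}.
Since 4 ≥ 3, a proper 4-coloring certainly exists.

Yes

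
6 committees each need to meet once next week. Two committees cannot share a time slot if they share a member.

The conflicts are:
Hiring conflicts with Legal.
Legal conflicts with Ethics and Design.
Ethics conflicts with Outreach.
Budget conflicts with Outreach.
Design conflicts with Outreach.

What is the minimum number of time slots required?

Legal and Design conflict, so at least 2 time slots are needed.
A valid assignment using 2 time slots: Hiring=2, Legal=1, Ethics=2, Budget=2, Design=2, Outreach=1. No two conflicting committees share a time slot.

2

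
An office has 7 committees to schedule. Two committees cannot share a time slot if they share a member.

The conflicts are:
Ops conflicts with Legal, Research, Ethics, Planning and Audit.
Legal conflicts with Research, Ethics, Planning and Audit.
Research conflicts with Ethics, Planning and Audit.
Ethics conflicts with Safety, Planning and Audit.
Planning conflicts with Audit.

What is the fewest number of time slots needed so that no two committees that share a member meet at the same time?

Ops, Legal, Research, Ethics, Planning, Audit are mutually in conflict, so at least 6 time slots are needed.
6 time slots suffice: time slot 1 → {Ethics}; time slot 2 → {Legal, Safety}; time slot 3 → {Audit}; time slot 4 → {Planning}; time slot 5 → {Research}; time slot 6 → {Ops}. No two conflicting committees share a time slot.

6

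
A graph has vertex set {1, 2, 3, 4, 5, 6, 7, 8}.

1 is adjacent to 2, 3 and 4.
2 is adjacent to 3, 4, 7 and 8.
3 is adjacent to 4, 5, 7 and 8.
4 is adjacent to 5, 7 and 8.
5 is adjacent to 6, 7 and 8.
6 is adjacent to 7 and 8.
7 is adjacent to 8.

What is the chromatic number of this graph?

5

2, 3, 4, 7, 8 are pairwise adjacent (a clique of size 5), so at least 5 colors are needed.
5 colors suffice: color red → {3, 6}; color blue → {4}; color green → {1, 8}; color yellow → {7}; color purple → {2, 5}. No two adjacent vertices share a color.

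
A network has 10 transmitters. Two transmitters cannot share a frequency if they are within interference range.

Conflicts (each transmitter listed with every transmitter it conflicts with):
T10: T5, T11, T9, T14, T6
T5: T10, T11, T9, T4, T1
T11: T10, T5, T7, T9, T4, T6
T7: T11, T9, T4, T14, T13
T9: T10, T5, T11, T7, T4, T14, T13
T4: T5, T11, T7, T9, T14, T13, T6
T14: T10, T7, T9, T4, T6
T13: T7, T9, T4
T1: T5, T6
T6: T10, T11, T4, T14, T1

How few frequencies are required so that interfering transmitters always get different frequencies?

4

T5, T11, T9, T4 are mutually in conflict, so at least 4 frequencies are needed.
4 frequencies suffice: frequency 1 → {T10, T4, T1}; frequency 2 → {T9, T6}; frequency 3 → {T11, T14, T13}; frequency 4 → {T5, T7}. Every pair that conflicts lands in different frequencies.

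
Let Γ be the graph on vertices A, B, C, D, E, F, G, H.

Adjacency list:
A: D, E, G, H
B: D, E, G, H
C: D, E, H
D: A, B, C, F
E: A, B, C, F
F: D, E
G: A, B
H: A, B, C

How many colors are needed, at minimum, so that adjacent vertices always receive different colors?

B and E are adjacent, so at least 2 colors are needed.
2 colors suffice: A=blue, B=blue, C=blue, D=red, E=red, F=blue, G=red, H=red. No two adjacent vertices share a color.

2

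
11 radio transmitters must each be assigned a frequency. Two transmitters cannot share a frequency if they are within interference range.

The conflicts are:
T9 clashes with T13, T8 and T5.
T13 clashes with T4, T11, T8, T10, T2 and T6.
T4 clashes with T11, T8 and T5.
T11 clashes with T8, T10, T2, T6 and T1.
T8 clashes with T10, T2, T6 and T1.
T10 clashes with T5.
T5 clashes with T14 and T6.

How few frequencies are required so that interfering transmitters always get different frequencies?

T13, T11, T8, T6 pairwise conflict, so at least 4 frequencies are needed.
A valid assignment using 4 frequencies: T9=3, T13=2, T4=4, T11=3, T8=1, T10=4, T5=1, T14=2, T2=4, T6=4, T1=2. No two conflicting transmitters share a frequency.

4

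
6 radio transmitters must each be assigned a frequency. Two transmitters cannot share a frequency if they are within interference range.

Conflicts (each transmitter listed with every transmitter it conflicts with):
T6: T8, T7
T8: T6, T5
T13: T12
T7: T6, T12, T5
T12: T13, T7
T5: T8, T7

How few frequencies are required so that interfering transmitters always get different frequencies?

T8 and T5 conflict, so at least 2 frequencies are needed.
2 frequencies suffice: frequency 1 → {T8, T13, T7}; frequency 2 → {T6, T12, T5}. Each listed conflict is separated.

2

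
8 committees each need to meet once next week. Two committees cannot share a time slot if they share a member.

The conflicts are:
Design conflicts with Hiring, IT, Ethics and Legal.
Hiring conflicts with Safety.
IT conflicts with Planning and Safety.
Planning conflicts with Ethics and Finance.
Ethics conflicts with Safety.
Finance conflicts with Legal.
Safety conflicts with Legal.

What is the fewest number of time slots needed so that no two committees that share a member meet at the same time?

The cycle Ethics-Design-Legal-Finance-Planning-Ethics has odd length 5, so it cannot be 2-colored; at least 3 time slots are needed.
3 time slots suffice: time slot 1 → {Design, Planning, Safety}; time slot 2 → {Hiring, IT, Ethics, Legal}; time slot 3 → {Finance}. Each listed conflict is separated.

3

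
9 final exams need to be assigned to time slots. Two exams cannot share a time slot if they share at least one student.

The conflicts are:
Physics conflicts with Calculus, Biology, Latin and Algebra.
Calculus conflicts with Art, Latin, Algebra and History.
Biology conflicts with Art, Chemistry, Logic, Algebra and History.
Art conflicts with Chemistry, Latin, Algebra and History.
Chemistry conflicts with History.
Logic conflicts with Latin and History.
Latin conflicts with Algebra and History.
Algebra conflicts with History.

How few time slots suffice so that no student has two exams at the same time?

Calculus, Art, Latin, Algebra, History pairwise conflict, so at least 5 time slots are needed.
5 time slots suffice: time slot 1 → {Physics, History}; time slot 2 → {Chemistry, Logic, Algebra}; time slot 3 → {Biology, Latin}; time slot 4 → {Art}; time slot 5 → {Calculus}. No two conflicting exams share a time slot.

5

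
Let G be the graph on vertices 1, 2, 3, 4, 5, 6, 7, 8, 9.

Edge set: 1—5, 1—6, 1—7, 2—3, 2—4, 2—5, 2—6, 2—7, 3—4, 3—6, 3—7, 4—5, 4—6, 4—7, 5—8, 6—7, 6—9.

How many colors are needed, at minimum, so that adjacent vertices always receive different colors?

5

2, 3, 4, 6, 7 form a clique, so at least 5 colors are needed.
A valid assignment using 5 colors: 1=blue, 2=blue, 3=purple, 4=green, 5=red, 6=red, 7=yellow, 8=blue, 9=blue. Every edge joins two different colors.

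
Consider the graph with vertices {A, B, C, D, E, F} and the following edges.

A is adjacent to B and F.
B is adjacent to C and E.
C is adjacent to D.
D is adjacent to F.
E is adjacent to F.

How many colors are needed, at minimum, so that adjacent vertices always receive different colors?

The cycle F-D-C-B-A-F has odd length 5, so it cannot be 2-colored; at least 3 colors are needed.
3 colors suffice: color red → {B, F}; color blue → {A, C, E}; color green → {D}. Each edge has distinct colors on its endpoints.

3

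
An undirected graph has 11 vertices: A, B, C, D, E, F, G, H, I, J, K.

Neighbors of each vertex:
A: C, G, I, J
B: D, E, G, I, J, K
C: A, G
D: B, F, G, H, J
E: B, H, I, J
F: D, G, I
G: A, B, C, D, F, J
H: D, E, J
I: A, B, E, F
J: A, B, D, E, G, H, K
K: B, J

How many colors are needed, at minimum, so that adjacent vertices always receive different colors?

B, D, G, J form a clique, so at least 4 colors are needed.
4 colors suffice: A=blue, B=blue, C=red, D=yellow, E=green, F=blue, G=green, H=blue, I=red, J=red, K=green. No two adjacent vertices share a color.

4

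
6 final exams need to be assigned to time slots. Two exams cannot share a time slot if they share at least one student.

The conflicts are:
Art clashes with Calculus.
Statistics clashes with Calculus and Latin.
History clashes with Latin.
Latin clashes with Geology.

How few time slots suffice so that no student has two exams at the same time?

2

Statistics and Calculus conflict, so at least 2 time slots are needed.
2 time slots suffice: time slot 1 → {Calculus, Latin}; time slot 2 → {Art, Statistics, History, Geology}. Every pair that conflicts lands in different time slots.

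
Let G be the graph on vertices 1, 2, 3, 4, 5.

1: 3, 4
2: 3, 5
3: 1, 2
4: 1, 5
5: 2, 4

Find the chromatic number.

The cycle 4-5-2-3-1-4 has odd length 5, so it cannot be 2-colored; at least 3 colors are needed.
3 colors suffice: color a → {1, 2}; color b → {3, 5}; color c → {4}. Each edge has distinct colors on its endpoints.

3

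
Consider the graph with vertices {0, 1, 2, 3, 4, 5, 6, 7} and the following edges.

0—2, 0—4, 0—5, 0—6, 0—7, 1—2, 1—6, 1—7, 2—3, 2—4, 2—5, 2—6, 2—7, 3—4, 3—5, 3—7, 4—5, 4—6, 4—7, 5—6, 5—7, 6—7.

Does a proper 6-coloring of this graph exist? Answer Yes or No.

The chromatic number is 6. 0, 2, 4, 5, 6, 7 are pairwise adjacent (a clique of size 6), so at least 6 colors are needed.
One proper 6-coloring: 0=orange, 1=yellow, 2=blue, 3=green, 4=purple, 5=yellow, 6=green, 7=red.
That is already a proper 6-coloring.

Yes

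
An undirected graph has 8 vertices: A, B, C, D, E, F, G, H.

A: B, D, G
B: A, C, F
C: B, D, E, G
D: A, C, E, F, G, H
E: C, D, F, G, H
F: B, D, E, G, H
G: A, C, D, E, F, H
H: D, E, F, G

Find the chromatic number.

D, E, F, G, H are mutually adjacent (a clique of size 5), so at least 5 colors are needed.
One proper 5-coloring: A=3, B=1, C=3, D=2, E=4, F=3, G=1, H=5. No two adjacent vertices share a color.

5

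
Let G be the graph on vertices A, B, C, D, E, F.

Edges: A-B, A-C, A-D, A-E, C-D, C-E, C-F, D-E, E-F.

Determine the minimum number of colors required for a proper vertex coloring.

4

A, C, D, E are mutually adjacent (a clique of size 4), so at least 4 colors are needed.
4 colors suffice: color 1 → {A, F}; color 2 → {B, E}; color 3 → {C}; color 4 → {D}. Every edge joins two different colors.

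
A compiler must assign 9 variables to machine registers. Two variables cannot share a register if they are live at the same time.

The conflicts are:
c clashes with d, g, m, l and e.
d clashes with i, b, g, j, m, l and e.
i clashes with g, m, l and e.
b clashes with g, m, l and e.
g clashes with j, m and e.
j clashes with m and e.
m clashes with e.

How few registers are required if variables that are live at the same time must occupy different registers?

d, i, g, m, e are mutually in conflict, so at least 5 registers are needed.
5 registers suffice: register 1 → {d}; register 2 → {g, l}; register 3 → {e}; register 4 → {m}; register 5 → {c, i, b, j}. Every pair that conflicts lands in different registers.

5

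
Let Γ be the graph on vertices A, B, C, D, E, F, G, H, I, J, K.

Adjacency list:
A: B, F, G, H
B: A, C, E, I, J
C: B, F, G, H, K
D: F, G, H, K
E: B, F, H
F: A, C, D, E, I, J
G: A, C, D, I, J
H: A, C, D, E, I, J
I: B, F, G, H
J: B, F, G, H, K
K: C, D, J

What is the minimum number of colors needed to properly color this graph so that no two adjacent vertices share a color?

D and K are adjacent, so at least 2 colors are needed.
2 colors suffice: A=2, B=1, C=2, D=2, E=2, F=1, G=1, H=1, I=2, J=2, K=1. Every edge joins two different colors.

2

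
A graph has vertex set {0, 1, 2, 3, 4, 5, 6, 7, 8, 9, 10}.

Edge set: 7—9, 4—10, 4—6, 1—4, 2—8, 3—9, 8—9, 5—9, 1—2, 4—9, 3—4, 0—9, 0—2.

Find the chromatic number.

3

3, 4, 9 are pairwise adjacent, so at least 3 colors are needed.
3 colors suffice: color a → {2, 6, 9, 10}; color b → {0, 4, 5, 7, 8}; color c → {1, 3}. Every edge joins two different colors.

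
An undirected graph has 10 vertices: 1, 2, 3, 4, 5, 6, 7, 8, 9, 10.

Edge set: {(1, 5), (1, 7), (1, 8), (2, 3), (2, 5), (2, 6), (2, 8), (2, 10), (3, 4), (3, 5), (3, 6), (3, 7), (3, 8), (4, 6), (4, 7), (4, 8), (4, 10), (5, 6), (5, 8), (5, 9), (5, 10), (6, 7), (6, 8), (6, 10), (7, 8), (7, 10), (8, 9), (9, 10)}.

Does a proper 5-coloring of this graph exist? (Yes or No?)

The chromatic number is 5. 3, 4, 6, 7, 8 are mutually adjacent (a clique of size 5), so at least 5 colors are needed.
A valid assignment using 5 colors: 1=blue, 2=purple, 3=yellow, 4=purple, 5=green, 6=blue, 7=green, 8=red, 9=blue, 10=red.
That is already a proper 5-coloring.

Yes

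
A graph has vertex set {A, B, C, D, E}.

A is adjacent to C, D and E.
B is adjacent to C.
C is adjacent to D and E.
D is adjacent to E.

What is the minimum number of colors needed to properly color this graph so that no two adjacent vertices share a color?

4

A, C, D, E are mutually adjacent (a clique of size 4), so at least 4 colors are needed.
4 colors suffice: color 1 → {C}; color 2 → {B, E}; color 3 → {A}; color 4 → {D}. Every edge joins two different colors.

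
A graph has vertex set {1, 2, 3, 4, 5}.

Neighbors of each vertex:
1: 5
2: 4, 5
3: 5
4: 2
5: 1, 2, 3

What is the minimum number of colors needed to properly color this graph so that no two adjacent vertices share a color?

2 and 4 are adjacent, so at least 2 colors are needed.
2 colors suffice: color red → {4, 5}; color blue → {1, 2, 3}. Every edge joins two different colors.

2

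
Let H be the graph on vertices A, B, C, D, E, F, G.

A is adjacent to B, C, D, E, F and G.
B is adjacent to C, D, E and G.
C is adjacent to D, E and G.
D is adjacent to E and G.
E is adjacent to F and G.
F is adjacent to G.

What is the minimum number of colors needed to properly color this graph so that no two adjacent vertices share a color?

A, B, C, D, E, G are mutually adjacent (a clique of size 6), so at least 6 colors are needed.
6 colors suffice: A=2, B=6, C=5, D=4, E=3, F=4, G=1. Each edge has distinct colors on its endpoints.

6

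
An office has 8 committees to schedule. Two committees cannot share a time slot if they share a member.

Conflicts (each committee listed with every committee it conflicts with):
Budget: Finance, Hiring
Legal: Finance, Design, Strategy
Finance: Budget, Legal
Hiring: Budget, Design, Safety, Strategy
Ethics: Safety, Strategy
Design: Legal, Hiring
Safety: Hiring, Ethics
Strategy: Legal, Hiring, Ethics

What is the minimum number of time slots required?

The cycle Legal-Design-Hiring-Budget-Finance-Legal has odd length 5, so it cannot be 2-colored; at least 3 time slots are needed.
Using 3 time slots: Budget=3, Legal=1, Finance=2, Hiring=1, Ethics=1, Design=2, Safety=2, Strategy=2. No two conflicting committees share a time slot.

3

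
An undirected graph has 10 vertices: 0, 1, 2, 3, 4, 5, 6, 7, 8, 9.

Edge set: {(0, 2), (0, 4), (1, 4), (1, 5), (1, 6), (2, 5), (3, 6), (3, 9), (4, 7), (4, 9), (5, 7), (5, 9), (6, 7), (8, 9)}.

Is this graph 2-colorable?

No

The cycle 3-6-1-4-9-3 has odd length 5, so it cannot be 2-colored; at least 3 colors are needed.
So 2 colors are not enough.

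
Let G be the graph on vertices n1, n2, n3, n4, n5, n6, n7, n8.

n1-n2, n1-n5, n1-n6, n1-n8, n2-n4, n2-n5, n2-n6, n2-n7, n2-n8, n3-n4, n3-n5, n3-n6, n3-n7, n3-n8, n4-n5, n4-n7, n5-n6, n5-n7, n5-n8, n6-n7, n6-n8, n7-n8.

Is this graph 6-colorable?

The chromatic number is 5. n1, n2, n5, n6, n8 are mutually adjacent (a clique of size 5), so at least 5 colors are needed.
One proper 5-coloring: n1=5, n2=4, n3=4, n4=2, n5=1, n6=2, n7=5, n8=3.
Since 6 ≥ 5, a proper 6-coloring certainly exists.

Yes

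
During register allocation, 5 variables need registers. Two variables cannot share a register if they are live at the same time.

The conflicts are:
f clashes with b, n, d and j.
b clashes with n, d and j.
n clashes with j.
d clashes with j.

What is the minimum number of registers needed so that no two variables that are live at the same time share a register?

f, b, n, j are mutually in conflict, so at least 4 registers are needed.
4 registers suffice: f=1, b=2, n=4, d=4, j=3. Each listed conflict is separated.

4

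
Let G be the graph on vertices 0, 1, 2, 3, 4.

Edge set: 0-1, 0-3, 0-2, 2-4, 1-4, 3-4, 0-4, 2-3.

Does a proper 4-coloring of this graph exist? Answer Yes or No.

The chromatic number is 4. 0, 2, 3, 4 are pairwise adjacent (a clique of size 4), so at least 4 colors are needed.
4 colors suffice: color red → {0}; color blue → {4}; color green → {1, 2}; color yellow → {3}.
That is already a proper 4-coloring.

Yes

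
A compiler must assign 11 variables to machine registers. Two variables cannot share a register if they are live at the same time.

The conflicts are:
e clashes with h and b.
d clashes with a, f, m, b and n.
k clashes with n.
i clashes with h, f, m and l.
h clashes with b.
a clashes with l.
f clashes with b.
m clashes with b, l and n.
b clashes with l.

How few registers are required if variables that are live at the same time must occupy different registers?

3

e, h, b all conflict with each other, so at least 3 registers are needed.
3 registers suffice: e=3, d=2, k=2, i=1, h=2, a=1, f=3, m=3, b=1, l=2, n=1. No two conflicting variables share a register.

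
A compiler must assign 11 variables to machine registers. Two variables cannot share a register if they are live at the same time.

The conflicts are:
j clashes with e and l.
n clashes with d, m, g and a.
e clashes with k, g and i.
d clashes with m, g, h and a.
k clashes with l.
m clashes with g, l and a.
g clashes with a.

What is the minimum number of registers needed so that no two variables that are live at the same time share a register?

5

n, d, m, g, a are mutually in conflict, so at least 5 registers are needed.
5 registers suffice: register 1 → {e, m, h}; register 2 → {g, l, i}; register 3 → {j, d, k}; register 4 → {n}; register 5 → {a}. Each listed conflict is separated.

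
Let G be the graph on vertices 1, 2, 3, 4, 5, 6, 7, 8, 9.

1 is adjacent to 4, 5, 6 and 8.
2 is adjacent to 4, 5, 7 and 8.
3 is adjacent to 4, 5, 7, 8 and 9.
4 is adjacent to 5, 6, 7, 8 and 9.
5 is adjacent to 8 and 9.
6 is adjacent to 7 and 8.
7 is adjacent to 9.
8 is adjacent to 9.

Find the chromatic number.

3, 4, 5, 8, 9 form a clique, so at least 5 colors are needed.
One proper 5-coloring: 1=d, 2=d, 3=d, 4=a, 5=c, 6=c, 7=b, 8=b, 9=e. Each edge has distinct colors on its endpoints.

5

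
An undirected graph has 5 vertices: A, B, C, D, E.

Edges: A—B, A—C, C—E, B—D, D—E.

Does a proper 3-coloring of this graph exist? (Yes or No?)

The chromatic number is 3. The cycle A-C-E-D-B-A has odd length 5, so it cannot be 2-colored; at least 3 colors are needed.
A valid assignment using 3 colors: A=3, B=1, C=2, D=2, E=1.
That is already a proper 3-coloring.

Yes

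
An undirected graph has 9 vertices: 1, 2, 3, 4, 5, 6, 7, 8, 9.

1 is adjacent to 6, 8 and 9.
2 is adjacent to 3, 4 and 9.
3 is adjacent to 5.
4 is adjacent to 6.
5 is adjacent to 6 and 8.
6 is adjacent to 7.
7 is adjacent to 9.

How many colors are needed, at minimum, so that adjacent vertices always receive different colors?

3

The cycle 4-6-7-9-2-4 has odd length 5, so it cannot be 2-colored; at least 3 colors are needed.
3 colors suffice: 1=b, 2=a, 3=c, 4=b, 5=b, 6=a, 7=b, 8=a, 9=c. Each edge has distinct colors on its endpoints.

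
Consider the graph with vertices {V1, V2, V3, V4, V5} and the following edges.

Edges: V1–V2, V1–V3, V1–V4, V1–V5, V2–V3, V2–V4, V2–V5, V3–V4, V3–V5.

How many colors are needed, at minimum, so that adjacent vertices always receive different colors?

4

V1, V2, V3, V4 form a clique, so at least 4 colors are needed.
4 colors suffice: V1=G, V2=B, V3=R, V4=Y, V5=Y. Each edge has distinct colors on its endpoints.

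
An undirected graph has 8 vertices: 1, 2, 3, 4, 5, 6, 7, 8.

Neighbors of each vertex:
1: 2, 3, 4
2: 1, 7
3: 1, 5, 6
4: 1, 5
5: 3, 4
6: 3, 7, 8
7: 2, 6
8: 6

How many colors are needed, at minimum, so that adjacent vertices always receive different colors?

The cycle 3-6-7-2-1-3 has odd length 5, so it cannot be 2-colored; at least 3 colors are needed.
3 colors suffice: color a → {1, 5, 6}; color b → {3, 4, 7, 8}; color c → {2}. No two adjacent vertices share a color.

3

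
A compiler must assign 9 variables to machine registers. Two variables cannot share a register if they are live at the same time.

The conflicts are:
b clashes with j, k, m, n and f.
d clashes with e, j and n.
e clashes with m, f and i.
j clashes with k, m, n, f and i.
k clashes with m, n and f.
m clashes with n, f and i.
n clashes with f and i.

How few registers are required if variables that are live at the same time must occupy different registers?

b, j, k, m, n, f all conflict with each other, so at least 6 registers are needed.
6 registers suffice: register 1 → {e, n}; register 2 → {j}; register 3 → {d, m}; register 4 → {f, i}; register 5 → {b}; register 6 → {k}. Each listed conflict is separated.

6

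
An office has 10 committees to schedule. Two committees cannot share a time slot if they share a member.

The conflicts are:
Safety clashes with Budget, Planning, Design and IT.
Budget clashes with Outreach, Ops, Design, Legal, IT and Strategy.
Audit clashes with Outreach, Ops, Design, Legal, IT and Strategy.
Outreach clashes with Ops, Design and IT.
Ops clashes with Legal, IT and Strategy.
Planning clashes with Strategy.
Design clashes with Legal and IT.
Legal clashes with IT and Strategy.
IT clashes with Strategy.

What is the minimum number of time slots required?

5

Audit, Ops, Legal, IT, Strategy pairwise conflict, so at least 5 time slots are needed.
5 time slots suffice: Safety=4, Budget=2, Audit=2, Outreach=4, Ops=5, Planning=1, Design=3, Legal=4, IT=1, Strategy=3. Each listed conflict is separated.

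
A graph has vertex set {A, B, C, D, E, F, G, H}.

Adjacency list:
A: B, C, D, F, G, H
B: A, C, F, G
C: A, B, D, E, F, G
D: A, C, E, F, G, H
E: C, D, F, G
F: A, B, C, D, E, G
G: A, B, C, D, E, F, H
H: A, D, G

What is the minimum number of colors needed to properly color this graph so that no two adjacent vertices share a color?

C, D, E, F, G form a clique, so at least 5 colors are needed.
5 colors suffice: color 1 → {G}; color 2 → {F, H}; color 3 → {C}; color 4 → {A, E}; color 5 → {B, D}. No two adjacent vertices share a color.

5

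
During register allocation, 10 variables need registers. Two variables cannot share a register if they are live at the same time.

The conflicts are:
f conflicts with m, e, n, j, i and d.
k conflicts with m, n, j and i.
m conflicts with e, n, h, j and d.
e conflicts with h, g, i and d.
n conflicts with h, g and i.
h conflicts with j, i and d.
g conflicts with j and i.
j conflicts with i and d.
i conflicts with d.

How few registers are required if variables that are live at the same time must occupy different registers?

4

f, m, e, d all conflict with each other, so at least 4 registers are needed.
4 registers suffice: f=3, k=3, m=1, e=2, n=2, h=3, g=3, j=2, i=1, d=4. No two conflicting variables share a register.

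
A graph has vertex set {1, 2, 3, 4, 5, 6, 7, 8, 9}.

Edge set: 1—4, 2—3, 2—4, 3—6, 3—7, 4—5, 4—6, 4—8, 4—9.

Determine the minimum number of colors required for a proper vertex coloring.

4 and 8 are adjacent, so at least 2 colors are needed.
2 colors suffice: color red → {3, 4}; color blue → {1, 2, 5, 6, 7, 8, 9}. Every edge joins two different colors.

2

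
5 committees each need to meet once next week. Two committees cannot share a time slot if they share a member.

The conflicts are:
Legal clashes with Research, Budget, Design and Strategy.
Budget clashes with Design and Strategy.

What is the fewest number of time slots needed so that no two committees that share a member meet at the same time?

3

Legal, Budget, Design pairwise conflict, so at least 3 time slots are needed.
3 time slots suffice: time slot 1 → {Legal}; time slot 2 → {Research, Budget}; time slot 3 → {Design, Strategy}. Each listed conflict is separated.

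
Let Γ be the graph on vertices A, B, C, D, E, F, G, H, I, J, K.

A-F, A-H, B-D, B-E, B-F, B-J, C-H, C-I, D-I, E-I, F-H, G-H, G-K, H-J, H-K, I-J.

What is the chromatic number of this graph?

G, H, K are pairwise adjacent, so at least 3 colors are needed.
3 colors suffice: color red → {B, H, I}; color blue → {C, D, E, F, G, J}; color green → {A, K}. Every edge joins two different colors.

3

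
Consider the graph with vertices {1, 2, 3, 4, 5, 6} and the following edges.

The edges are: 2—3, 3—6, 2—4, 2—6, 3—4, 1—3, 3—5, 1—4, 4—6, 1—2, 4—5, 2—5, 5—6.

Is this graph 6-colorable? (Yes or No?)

Yes

The chromatic number is 5. 2, 3, 4, 5, 6 are pairwise adjacent (a clique of size 5), so at least 5 colors are needed.
5 colors suffice: color a → {2}; color b → {4}; color c → {3}; color d → {1, 5}; color e → {6}.
Since 6 ≥ 5, a proper 6-coloring certainly exists.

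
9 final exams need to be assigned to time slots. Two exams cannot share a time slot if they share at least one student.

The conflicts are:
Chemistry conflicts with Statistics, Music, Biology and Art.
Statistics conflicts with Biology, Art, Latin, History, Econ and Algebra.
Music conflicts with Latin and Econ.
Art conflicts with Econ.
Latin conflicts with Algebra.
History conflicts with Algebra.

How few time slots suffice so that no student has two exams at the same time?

3

Statistics, Art, Econ pairwise conflict, so at least 3 time slots are needed.
Using 3 time slots: Chemistry=2, Statistics=1, Music=1, Biology=3, Art=3, Latin=2, History=2, Econ=2, Algebra=3. Every pair that conflicts lands in different time slots.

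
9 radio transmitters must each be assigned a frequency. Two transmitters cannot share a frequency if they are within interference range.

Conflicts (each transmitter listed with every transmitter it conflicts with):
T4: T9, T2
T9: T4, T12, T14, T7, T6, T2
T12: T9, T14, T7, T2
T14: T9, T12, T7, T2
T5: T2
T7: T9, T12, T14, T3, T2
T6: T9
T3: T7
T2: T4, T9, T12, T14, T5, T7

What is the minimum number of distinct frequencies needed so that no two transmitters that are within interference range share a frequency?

5

T9, T12, T14, T7, T2 all conflict with each other, so at least 5 frequencies are needed.
5 frequencies suffice: frequency 1 → {T6, T3, T2}; frequency 2 → {T9, T5}; frequency 3 → {T4, T7}; frequency 4 → {T12}; frequency 5 → {T14}. Every pair that conflicts lands in different frequencies.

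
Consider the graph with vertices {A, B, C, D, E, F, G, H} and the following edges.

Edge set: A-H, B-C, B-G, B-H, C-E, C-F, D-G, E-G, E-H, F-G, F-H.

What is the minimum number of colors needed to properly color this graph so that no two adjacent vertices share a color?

2

F and G are adjacent, so at least 2 colors are needed.
One proper 2-coloring: A=2, B=2, C=1, D=2, E=2, F=2, G=1, H=1. No two adjacent vertices share a color.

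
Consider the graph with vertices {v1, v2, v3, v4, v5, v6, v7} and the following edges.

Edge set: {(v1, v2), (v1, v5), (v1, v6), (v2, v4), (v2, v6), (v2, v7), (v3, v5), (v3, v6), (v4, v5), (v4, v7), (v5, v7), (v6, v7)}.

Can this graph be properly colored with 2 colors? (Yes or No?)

No

v2, v4, v7 form a triangle, so at least 3 colors are needed.
So 2 colors are not enough.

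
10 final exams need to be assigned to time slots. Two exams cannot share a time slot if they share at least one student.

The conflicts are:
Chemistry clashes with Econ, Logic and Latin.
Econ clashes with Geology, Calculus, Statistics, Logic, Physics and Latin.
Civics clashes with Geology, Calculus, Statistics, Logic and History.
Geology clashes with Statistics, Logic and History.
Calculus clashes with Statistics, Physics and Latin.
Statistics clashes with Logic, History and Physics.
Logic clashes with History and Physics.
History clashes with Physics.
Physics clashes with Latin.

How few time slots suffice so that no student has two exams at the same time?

Civics, Geology, Statistics, Logic, History pairwise conflict, so at least 5 time slots are needed.
Using 5 time slots: Chemistry=4, Econ=2, Civics=2, Geology=4, Calculus=1, Statistics=3, Logic=1, History=5, Physics=4, Latin=3. No two conflicting exams share a time slot.

5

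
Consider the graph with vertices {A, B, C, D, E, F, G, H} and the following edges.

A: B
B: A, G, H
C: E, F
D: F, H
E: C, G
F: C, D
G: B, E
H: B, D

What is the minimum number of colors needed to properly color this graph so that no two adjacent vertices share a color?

The cycle H-B-G-E-C-F-D-H has odd length 7, so it cannot be 2-colored; at least 3 colors are needed.
3 colors suffice: color red → {B, D, E}; color blue → {A, C, G, H}; color green → {F}. Each edge has distinct colors on its endpoints.

3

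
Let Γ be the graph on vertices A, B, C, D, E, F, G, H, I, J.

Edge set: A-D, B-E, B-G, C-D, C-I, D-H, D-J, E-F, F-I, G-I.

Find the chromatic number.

3

The cycle E-F-I-G-B-E has odd length 5, so it cannot be 2-colored; at least 3 colors are needed.
A valid assignment using 3 colors: A=2, B=1, C=2, D=1, E=3, F=2, G=2, H=2, I=1, J=2. No two adjacent vertices share a color.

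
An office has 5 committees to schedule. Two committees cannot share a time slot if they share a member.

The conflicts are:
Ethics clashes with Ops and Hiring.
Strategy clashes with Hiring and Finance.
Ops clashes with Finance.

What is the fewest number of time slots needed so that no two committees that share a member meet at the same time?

3

The cycle Ops-Ethics-Hiring-Strategy-Finance-Ops has odd length 5, so it cannot be 2-colored; at least 3 time slots are needed.
Using 3 time slots: Ethics=2, Strategy=2, Ops=3, Hiring=1, Finance=1. Each listed conflict is separated.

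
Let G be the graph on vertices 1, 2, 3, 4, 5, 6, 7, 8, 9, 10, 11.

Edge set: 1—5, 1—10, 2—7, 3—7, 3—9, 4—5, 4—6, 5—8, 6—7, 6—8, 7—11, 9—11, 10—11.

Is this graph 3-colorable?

The chromatic number is 3. The cycle 11-7-6-4-5-1-10-11 has odd length 7, so it cannot be 2-colored; at least 3 colors are needed.
One proper 3-coloring: 1=b, 2=b, 3=b, 4=c, 5=a, 6=b, 7=a, 8=c, 9=a, 10=a, 11=b.
That is already a proper 3-coloring.

Yes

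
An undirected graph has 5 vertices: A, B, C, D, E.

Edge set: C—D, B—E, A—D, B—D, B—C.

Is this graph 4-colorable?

Yes

The chromatic number is 3. B, C, D are pairwise adjacent, so at least 3 colors are needed.
One proper 3-coloring: A=2, B=2, C=3, D=1, E=1.
Since 4 ≥ 3, a proper 4-coloring certainly exists.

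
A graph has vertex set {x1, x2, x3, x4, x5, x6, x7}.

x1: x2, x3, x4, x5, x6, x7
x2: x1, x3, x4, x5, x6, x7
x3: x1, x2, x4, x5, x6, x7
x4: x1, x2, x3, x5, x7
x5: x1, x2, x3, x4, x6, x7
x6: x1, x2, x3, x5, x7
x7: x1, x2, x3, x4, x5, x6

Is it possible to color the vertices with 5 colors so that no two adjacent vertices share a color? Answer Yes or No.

No

x1, x2, x3, x4, x5, x7 are mutually adjacent (a clique of size 6), so at least 6 colors are needed.
So 5 colors are not enough.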